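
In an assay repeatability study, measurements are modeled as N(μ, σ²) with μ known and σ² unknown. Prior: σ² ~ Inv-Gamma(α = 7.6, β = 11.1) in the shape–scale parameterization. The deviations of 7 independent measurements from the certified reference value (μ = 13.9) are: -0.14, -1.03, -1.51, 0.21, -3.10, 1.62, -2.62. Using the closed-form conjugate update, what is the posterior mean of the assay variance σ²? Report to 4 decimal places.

With known mean μ and an Inverse-Gamma(α, β) prior on σ², the Normal likelihood is conjugate: posterior is Inv-Gamma(α + n/2, β + Σ(xᵢ−μ)²/2).
Σ(xᵢ−μ)² = (-0.14)² + (-1.03)² + (-1.51)² + (0.21)² + (-3.10)² + (1.62)² + (-2.62)² = 22.5035.
Posterior: Inv-Gamma(7.6 + 7/2, 11.1 + 22.5035/2) = Inv-Gamma(11.10, 22.35175).
E[σ²|data] = β/(α−1) = 22.35175/10.10 = 2.2130.

2.2130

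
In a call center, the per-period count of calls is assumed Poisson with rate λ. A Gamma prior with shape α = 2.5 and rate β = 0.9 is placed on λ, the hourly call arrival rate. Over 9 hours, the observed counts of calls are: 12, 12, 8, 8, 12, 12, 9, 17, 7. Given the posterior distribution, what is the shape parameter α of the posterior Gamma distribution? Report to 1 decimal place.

With a Gamma(shape α, rate β) prior, the Poisson likelihood is conjugate: the posterior is Gamma(α + ΣXᵢ, β + n).
Sum of counts S = 97 over n = 9 hours.
Posterior: Gamma(α+S, β+n) = Gamma(2.5+97, 0.9+9) = Gamma(99.5, 9.9).
Posterior α = 99.5.

99.5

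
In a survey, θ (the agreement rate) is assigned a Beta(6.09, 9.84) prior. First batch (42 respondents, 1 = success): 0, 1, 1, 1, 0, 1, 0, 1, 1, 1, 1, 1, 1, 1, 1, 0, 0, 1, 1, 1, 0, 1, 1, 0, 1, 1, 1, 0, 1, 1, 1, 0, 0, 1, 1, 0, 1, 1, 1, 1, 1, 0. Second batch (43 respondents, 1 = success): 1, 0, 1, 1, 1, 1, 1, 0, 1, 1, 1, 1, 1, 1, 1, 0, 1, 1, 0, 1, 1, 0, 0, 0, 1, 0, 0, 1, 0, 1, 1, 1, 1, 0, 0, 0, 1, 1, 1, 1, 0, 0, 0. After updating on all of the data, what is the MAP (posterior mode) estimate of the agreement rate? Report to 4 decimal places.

The Beta prior is conjugate to a Binomial/Bernoulli likelihood; the update adds successes to α and failures to β.
After batch 1: Beta(6.09+30, 9.84+12) = Beta(36.09, 21.84).
After batch 2: Beta(36.09+27, 21.84+16) = Beta(63.09, 37.84).
Mode of Beta(a,b) for a,b>1 is (a−1)/(a+b−2) = 62.09/98.93 = 0.6276.

0.6276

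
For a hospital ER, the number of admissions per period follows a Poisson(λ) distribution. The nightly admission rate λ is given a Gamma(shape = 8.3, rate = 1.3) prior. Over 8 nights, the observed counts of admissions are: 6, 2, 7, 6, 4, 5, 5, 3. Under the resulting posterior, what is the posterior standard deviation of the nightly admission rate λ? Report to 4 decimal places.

With a Gamma(shape α, rate β) prior, the Poisson likelihood is conjugate: the posterior is Gamma(α + ΣXᵢ, β + n).
Sum of counts S = 38 over n = 8 nights.
Posterior: Gamma(α+S, β+n) = Gamma(8.3+38, 1.3+8) = Gamma(46.3, 9.3).
SD = √α/β = √46.3/9.3 = 0.7317.

0.7317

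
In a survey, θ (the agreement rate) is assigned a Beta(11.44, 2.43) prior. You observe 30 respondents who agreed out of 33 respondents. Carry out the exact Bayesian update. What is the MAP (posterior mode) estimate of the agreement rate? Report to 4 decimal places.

0.9013

The Beta prior is conjugate to a Binomial/Bernoulli likelihood; the update adds successes to α and failures to β.
Posterior: Beta(α+k, β+n−k) = Beta(11.44+30, 2.43+3) = Beta(41.44, 5.43).
Mode of Beta(a,b) for a,b>1 is (a−1)/(a+b−2) = 40.44/44.87 = 0.9013.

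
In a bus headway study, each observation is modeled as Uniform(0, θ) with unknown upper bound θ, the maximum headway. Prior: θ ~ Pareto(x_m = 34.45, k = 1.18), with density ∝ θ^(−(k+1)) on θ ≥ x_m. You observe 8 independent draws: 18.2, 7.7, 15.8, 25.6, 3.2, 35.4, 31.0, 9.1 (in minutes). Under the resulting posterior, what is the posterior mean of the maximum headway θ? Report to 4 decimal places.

A Pareto(scale x_m, shape k) prior on the upper bound θ of Uniform(0, θ) is conjugate: posterior is Pareto(max(x_m, max xᵢ), k + n).
Sample maximum = 35.4; prior scale x_m = 34.45 → posterior scale = max = 35.40.
Posterior shape = 1.18 + 8 = 9.18.
E[θ|data] = k·x_m/(k−1) = 9.18·35.40/8.18 = 39.7276.

39.7276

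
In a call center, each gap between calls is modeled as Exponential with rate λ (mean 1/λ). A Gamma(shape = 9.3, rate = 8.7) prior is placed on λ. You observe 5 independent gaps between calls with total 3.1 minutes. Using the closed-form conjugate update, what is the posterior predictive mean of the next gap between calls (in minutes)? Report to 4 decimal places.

0.8872

With a Gamma(shape α, rate β) prior on the exponential rate λ, the posterior after n observations with total T = Σxᵢ is Gamma(α+n, β+T).
Posterior: Gamma(9.3+5, 8.7+3.1) = Gamma(14.3, 11.8).
The predictive distribution for the next observation is Lomax; its mean is β/(α−1) = 11.8/13.3 = 0.8872.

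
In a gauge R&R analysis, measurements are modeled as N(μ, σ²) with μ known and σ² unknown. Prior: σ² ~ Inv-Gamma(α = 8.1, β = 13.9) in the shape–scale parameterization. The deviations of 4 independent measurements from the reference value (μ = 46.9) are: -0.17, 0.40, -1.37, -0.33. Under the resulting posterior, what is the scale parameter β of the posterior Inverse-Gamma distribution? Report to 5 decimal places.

With known mean μ and an Inverse-Gamma(α, β) prior on σ², the Normal likelihood is conjugate: posterior is Inv-Gamma(α + n/2, β + Σ(xᵢ−μ)²/2).
Σ(xᵢ−μ)² = (-0.17)² + (0.40)² + (-1.37)² + (-0.33)² = 2.1747.
Posterior: Inv-Gamma(8.1 + 4/2, 13.9 + 2.1747/2) = Inv-Gamma(10.10, 14.98735).
Posterior β = 14.98735.

14.98735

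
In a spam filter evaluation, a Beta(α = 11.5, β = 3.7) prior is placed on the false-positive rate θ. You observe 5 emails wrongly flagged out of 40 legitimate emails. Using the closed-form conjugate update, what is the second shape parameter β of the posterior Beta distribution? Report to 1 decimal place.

38.7

The Beta prior is conjugate to a Binomial/Bernoulli likelihood; the update adds successes to α and failures to β.
Posterior: Beta(α+k, β+n−k) = Beta(11.5+5, 3.7+35) = Beta(16.5, 38.7).
Posterior β = 38.7.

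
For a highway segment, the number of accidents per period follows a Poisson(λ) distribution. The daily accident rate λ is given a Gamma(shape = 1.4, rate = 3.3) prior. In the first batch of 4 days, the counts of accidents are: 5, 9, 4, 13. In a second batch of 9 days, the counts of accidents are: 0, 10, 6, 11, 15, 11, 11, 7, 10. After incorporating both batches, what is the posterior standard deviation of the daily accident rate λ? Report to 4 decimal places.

0.6533

With a Gamma(shape α, rate β) prior, the Poisson likelihood is conjugate: the posterior is Gamma(α + ΣXᵢ, β + n).
Batch 1: sum of counts S = 31 over n = 4 days.
After batch 1: Gamma(α+S, β+n) = Gamma(1.4+31, 3.3+4) = Gamma(32.4, 7.3).
Batch 2: sum of counts S = 81 over n = 9 days.
After batch 2: Gamma(α+S, β+n) = Gamma(32.4+81, 7.3+9) = Gamma(113.4, 16.3).
SD = √α/β = √113.4/16.3 = 0.6533.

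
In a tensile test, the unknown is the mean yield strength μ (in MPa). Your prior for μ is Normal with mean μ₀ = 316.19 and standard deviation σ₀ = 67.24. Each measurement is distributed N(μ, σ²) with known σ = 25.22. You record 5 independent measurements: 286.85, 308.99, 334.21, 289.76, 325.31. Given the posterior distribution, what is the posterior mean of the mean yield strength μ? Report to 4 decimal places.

309.2201

For Normal data with known variance σ², a Normal(μ₀, σ₀²) prior on μ is conjugate. Posterior precision = 1/σ₀² + n/σ²; posterior mean is the precision-weighted average of μ₀ and x̄.
Σxᵢ = 286.85 + 308.99 + 334.21 + 289.76 + 325.31 = 1545.12, so n·x̄ = 1545.12.
σ₀² = 67.24² = 4521.2176, σ² = 25.22² = 636.0484; σ² + n·σ₀² = 636.0484 + 5·4521.2176 = 23242.1364.
Posterior mean = (μ₀/σ₀² + n·x̄/σ²)/(1/σ₀² + n/σ²) = (σ²·μ₀ + σ₀²·n·x̄)/(σ² + n·σ₀²) = (636.0484·316.19 + 4521.2176·1545.12)/23242.1364 = 7186935.881708/23242.1364 = 309.2201.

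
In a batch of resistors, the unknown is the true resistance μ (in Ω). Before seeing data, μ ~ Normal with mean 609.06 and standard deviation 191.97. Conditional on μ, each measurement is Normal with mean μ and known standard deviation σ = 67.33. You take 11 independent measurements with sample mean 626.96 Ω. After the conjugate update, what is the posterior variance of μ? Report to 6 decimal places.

407.563037

For Normal data with known variance σ², a Normal(μ₀, σ₀²) prior on μ is conjugate. Posterior precision = 1/σ₀² + n/σ²; posterior mean is the precision-weighted average of μ₀ and x̄.
σ₀² = 191.97² = 36852.4809, σ² = 67.33² = 4533.3289; σ² + n·σ₀² = 4533.3289 + 11·36852.4809 = 409910.6188.
Posterior precision = 1/σ₀² + n/σ² = 1/36852.4809 + 11/4533.3289 = (σ² + n·σ₀²)/(σ₀²σ²) = 409910.6188/(36852.4809·4533.3289); posterior variance σₙ² = σ₀²σ²/(σ² + n·σ₀²) = 36852.4809·4533.3289/409910.6188 = 407.563037.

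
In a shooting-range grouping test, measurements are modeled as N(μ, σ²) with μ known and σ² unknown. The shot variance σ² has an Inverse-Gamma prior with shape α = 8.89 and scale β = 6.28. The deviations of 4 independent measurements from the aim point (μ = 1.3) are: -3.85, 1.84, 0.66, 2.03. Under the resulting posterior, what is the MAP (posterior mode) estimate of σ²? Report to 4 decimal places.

1.4855

With known mean μ and an Inverse-Gamma(α, β) prior on σ², the Normal likelihood is conjugate: posterior is Inv-Gamma(α + n/2, β + Σ(xᵢ−μ)²/2).
Σ(xᵢ−μ)² = (-3.85)² + (1.84)² + (0.66)² + (2.03)² = 22.7646.
Posterior: Inv-Gamma(8.89 + 4/2, 6.28 + 22.7646/2) = Inv-Gamma(10.89, 17.66230).
Mode = β/(α+1) = 17.66230/11.89 = 1.4855.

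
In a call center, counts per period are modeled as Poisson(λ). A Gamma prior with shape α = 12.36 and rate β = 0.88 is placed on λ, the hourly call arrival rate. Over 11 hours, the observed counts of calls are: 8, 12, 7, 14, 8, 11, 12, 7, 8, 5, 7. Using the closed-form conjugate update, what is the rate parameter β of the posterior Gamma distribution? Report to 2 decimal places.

11.88

With a Gamma(shape α, rate β) prior, the Poisson likelihood is conjugate: the posterior is Gamma(α + ΣXᵢ, β + n).
Sum of counts S = 99 over n = 11 hours.
Posterior: Gamma(α+S, β+n) = Gamma(12.36+99, 0.88+11) = Gamma(111.36, 11.88).
Posterior β = 11.88.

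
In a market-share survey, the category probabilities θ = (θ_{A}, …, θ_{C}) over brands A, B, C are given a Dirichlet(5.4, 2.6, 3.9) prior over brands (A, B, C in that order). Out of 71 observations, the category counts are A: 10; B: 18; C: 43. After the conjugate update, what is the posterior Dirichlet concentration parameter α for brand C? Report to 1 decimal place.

46.9

The Dirichlet prior is conjugate to the Multinomial likelihood: each posterior αⱼ = prior αⱼ + observed count nⱼ.
Posterior concentration: (15.4, 20.6, 46.9), total = 82.9.
α_{C} = 3.9 + 43 = 46.9.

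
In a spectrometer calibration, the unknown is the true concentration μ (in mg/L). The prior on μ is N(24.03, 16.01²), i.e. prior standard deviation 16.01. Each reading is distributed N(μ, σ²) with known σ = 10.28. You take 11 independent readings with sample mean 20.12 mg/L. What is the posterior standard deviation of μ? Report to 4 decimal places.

For Normal data with known variance σ², a Normal(μ₀, σ₀²) prior on μ is conjugate. Posterior precision = 1/σ₀² + n/σ²; posterior mean is the precision-weighted average of μ₀ and x̄.
σ₀² = 16.01² = 256.3201, σ² = 10.28² = 105.6784; σ² + n·σ₀² = 105.6784 + 11·256.3201 = 2925.1995.
Posterior precision = 1/σ₀² + n/σ² = 1/256.3201 + 11/105.6784 = (σ² + n·σ₀²)/(σ₀²σ²) = 2925.1995/(256.3201·105.6784); posterior variance σₙ² = σ₀²σ²/(σ² + n·σ₀²) = 256.3201·105.6784/2925.1995 = 9.260052.
Posterior SD = √σₙ² = √(256.3201·105.6784/2925.1995) = 3.0430.

3.0430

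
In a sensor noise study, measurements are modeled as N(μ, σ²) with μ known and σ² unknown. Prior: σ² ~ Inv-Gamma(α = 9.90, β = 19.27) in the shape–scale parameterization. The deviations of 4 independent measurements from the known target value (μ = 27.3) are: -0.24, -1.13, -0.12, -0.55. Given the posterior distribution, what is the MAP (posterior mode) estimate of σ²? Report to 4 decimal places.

With known mean μ and an Inverse-Gamma(α, β) prior on σ², the Normal likelihood is conjugate: posterior is Inv-Gamma(α + n/2, β + Σ(xᵢ−μ)²/2).
Σ(xᵢ−μ)² = (-0.24)² + (-1.13)² + (-0.12)² + (-0.55)² = 1.6514.
Posterior: Inv-Gamma(9.90 + 4/2, 19.27 + 1.6514/2) = Inv-Gamma(11.90, 20.09570).
Mode = β/(α+1) = 20.09570/12.90 = 1.5578.

1.5578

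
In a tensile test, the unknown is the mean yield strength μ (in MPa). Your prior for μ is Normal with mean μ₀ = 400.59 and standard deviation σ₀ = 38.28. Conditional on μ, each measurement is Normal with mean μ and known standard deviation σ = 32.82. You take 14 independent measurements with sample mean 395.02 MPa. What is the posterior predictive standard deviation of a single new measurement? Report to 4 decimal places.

For Normal data with known variance σ², a Normal(μ₀, σ₀²) prior on μ is conjugate. Posterior precision = 1/σ₀² + n/σ²; posterior mean is the precision-weighted average of μ₀ and x̄.
σ₀² = 38.28² = 1465.3584, σ² = 32.82² = 1077.1524; σ² + n·σ₀² = 1077.1524 + 14·1465.3584 = 21592.17.
Posterior precision = 1/σ₀² + n/σ² = 1/1465.3584 + 14/1077.1524 = (σ² + n·σ₀²)/(σ₀²σ²) = 21592.17/(1465.3584·1077.1524); posterior variance σₙ² = σ₀²σ²/(σ² + n·σ₀²) = 1465.3584·1077.1524/21592.17 = 73.101236.
Predictive variance for one new observation = σₙ² + σ² = 1465.3584·1077.1524/21592.17 + 1077.1524 = σ²·(σ₀² + 21592.17)/21592.17 = 1077.1524·23057.5284/21592.17 = 1150.253636; SD = √(1077.1524·23057.5284/21592.17) = 33.9154.

33.9154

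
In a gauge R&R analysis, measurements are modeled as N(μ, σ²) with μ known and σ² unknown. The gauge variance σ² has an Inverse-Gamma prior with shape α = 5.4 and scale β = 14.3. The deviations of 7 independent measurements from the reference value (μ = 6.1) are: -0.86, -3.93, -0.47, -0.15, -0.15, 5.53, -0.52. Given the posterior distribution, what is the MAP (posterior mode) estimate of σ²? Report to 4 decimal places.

3.8334

With known mean μ and an Inverse-Gamma(α, β) prior on σ², the Normal likelihood is conjugate: posterior is Inv-Gamma(α + n/2, β + Σ(xᵢ−μ)²/2).
Σ(xᵢ−μ)² = (-0.86)² + (-3.93)² + (-0.47)² + (-0.15)² + (-0.15)² + (5.53)² + (-0.52)² = 47.3017.
Posterior: Inv-Gamma(5.4 + 7/2, 14.3 + 47.3017/2) = Inv-Gamma(8.90, 37.95085).
Mode = β/(α+1) = 37.95085/9.90 = 3.8334.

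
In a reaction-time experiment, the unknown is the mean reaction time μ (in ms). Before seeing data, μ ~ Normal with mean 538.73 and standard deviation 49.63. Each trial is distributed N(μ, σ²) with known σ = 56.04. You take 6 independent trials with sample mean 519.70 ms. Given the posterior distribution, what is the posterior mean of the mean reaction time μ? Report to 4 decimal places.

523.0351

For Normal data with known variance σ², a Normal(μ₀, σ₀²) prior on μ is conjugate. Posterior precision = 1/σ₀² + n/σ²; posterior mean is the precision-weighted average of μ₀ and x̄.
n·x̄ = 6·519.70 = 3118.2.
σ₀² = 49.63² = 2463.1369, σ² = 56.04² = 3140.4816; σ² + n·σ₀² = 3140.4816 + 6·2463.1369 = 17919.303.
Posterior mean = (μ₀/σ₀² + n·x̄/σ²)/(1/σ₀² + n/σ²) = (σ²·μ₀ + σ₀²·n·x̄)/(σ² + n·σ₀²) = (3140.4816·538.73 + 2463.1369·3118.2)/17919.303 = 9372425.133948/17919.303 = 523.0351.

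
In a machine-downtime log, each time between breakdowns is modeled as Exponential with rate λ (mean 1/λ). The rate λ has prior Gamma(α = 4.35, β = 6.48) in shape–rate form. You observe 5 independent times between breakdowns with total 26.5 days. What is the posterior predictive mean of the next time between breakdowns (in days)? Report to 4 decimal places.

3.9497

With a Gamma(shape α, rate β) prior on the exponential rate λ, the posterior after n observations with total T = Σxᵢ is Gamma(α+n, β+T).
Posterior: Gamma(4.35+5, 6.48+26.5) = Gamma(9.35, 32.98).
The predictive distribution for the next observation is Lomax; its mean is β/(α−1) = 32.98/8.35 = 3.9497.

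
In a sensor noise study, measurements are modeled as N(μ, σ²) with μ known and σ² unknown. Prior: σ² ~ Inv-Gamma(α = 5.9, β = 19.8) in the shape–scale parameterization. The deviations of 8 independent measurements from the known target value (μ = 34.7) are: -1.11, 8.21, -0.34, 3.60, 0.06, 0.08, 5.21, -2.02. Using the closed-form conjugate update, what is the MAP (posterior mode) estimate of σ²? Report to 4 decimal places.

With known mean μ and an Inverse-Gamma(α, β) prior on σ², the Normal likelihood is conjugate: posterior is Inv-Gamma(α + n/2, β + Σ(xᵢ−μ)²/2).
Σ(xᵢ−μ)² = (-1.11)² + (8.21)² + (-0.34)² + (3.60)² + (0.06)² + (0.08)² + (5.21)² + (-2.02)² = 112.9463.
Posterior: Inv-Gamma(5.9 + 8/2, 19.8 + 112.9463/2) = Inv-Gamma(9.90, 76.27315).
Mode = β/(α+1) = 76.27315/10.90 = 6.9975.

6.9975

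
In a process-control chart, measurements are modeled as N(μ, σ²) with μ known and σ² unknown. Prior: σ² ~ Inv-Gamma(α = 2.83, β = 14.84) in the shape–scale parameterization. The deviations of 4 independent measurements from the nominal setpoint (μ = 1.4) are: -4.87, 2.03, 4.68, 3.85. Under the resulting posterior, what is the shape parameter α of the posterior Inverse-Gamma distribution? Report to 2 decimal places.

With known mean μ and an Inverse-Gamma(α, β) prior on σ², the Normal likelihood is conjugate: posterior is Inv-Gamma(α + n/2, β + Σ(xᵢ−μ)²/2).
Σ(xᵢ−μ)² = (-4.87)² + (2.03)² + (4.68)² + (3.85)² = 64.5627.
Posterior: Inv-Gamma(2.83 + 4/2, 14.84 + 64.5627/2) = Inv-Gamma(4.83, 47.12135).
Posterior α = 4.83.

4.83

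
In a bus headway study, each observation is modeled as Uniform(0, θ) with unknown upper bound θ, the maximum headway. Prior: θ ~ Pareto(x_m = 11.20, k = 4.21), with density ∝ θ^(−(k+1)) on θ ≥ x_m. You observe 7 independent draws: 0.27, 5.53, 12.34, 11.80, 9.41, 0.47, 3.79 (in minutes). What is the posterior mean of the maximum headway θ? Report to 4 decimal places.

A Pareto(scale x_m, shape k) prior on the upper bound θ of Uniform(0, θ) is conjugate: posterior is Pareto(max(x_m, max xᵢ), k + n).
Sample maximum = 12.34; prior scale x_m = 11.20 → posterior scale = max = 12.34.
Posterior shape = 4.21 + 7 = 11.21.
E[θ|data] = k·x_m/(k−1) = 11.21·12.34/10.21 = 13.5486.

13.5486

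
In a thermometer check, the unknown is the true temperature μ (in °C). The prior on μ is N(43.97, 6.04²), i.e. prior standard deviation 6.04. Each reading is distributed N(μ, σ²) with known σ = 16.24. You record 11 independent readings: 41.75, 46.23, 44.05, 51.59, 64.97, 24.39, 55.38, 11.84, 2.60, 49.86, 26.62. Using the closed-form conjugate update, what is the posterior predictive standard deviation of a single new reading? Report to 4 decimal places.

For Normal data with known variance σ², a Normal(μ₀, σ₀²) prior on μ is conjugate. Posterior precision = 1/σ₀² + n/σ²; posterior mean is the precision-weighted average of μ₀ and x̄.
σ₀² = 6.04² = 36.4816, σ² = 16.24² = 263.7376; σ² + n·σ₀² = 263.7376 + 11·36.4816 = 665.0352.
Posterior precision = 1/σ₀² + n/σ² = 1/36.4816 + 11/263.7376 = (σ² + n·σ₀²)/(σ₀²σ²) = 665.0352/(36.4816·263.7376); posterior variance σₙ² = σ₀²σ²/(σ² + n·σ₀²) = 36.4816·263.7376/665.0352 = 14.467760.
Predictive variance for one new observation = σₙ² + σ² = 36.4816·263.7376/665.0352 + 263.7376 = σ²·(σ₀² + 665.0352)/665.0352 = 263.7376·701.5168/665.0352 = 278.205360; SD = √(263.7376·701.5168/665.0352) = 16.6795.

16.6795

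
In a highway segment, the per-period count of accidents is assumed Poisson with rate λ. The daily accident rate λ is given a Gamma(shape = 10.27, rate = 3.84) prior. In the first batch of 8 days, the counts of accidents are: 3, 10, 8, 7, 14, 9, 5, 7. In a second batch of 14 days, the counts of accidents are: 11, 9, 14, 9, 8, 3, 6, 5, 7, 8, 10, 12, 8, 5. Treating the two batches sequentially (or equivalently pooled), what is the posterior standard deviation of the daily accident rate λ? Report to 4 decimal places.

0.5310

With a Gamma(shape α, rate β) prior, the Poisson likelihood is conjugate: the posterior is Gamma(α + ΣXᵢ, β + n).
Batch 1: sum of counts S = 63 over n = 8 days.
After batch 1: Gamma(α+S, β+n) = Gamma(10.27+63, 3.84+8) = Gamma(73.27, 11.84).
Batch 2: sum of counts S = 115 over n = 14 days.
After batch 2: Gamma(α+S, β+n) = Gamma(73.27+115, 11.84+14) = Gamma(188.27, 25.84).
SD = √α/β = √188.27/25.84 = 0.5310.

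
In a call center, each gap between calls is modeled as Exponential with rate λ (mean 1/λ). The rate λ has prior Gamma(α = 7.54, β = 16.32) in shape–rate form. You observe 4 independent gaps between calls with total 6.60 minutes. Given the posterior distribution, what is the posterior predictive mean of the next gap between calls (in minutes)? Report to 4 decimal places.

2.1746

With a Gamma(shape α, rate β) prior on the exponential rate λ, the posterior after n observations with total T = Σxᵢ is Gamma(α+n, β+T).
Posterior: Gamma(7.54+4, 16.32+6.60) = Gamma(11.54, 22.92).
The predictive distribution for the next observation is Lomax; its mean is β/(α−1) = 22.92/10.54 = 2.1746.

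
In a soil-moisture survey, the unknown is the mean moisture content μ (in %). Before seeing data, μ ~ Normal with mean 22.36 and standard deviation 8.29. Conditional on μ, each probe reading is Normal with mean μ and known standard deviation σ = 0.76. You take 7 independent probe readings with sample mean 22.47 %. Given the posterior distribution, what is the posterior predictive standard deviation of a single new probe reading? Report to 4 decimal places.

0.8124

For Normal data with known variance σ², a Normal(μ₀, σ₀²) prior on μ is conjugate. Posterior precision = 1/σ₀² + n/σ²; posterior mean is the precision-weighted average of μ₀ and x̄.
σ₀² = 8.29² = 68.7241, σ² = 0.76² = 0.5776; σ² + n·σ₀² = 0.5776 + 7·68.7241 = 481.6463.
Posterior precision = 1/σ₀² + n/σ² = 1/68.7241 + 7/0.5776 = (σ² + n·σ₀²)/(σ₀²σ²) = 481.6463/(68.7241·0.5776); posterior variance σₙ² = σ₀²σ²/(σ² + n·σ₀²) = 68.7241·0.5776/481.6463 = 0.082415.
Predictive variance for one new observation = σₙ² + σ² = 68.7241·0.5776/481.6463 + 0.5776 = σ²·(σ₀² + 481.6463)/481.6463 = 0.5776·550.3704/481.6463 = 0.660015; SD = √(0.5776·550.3704/481.6463) = 0.8124.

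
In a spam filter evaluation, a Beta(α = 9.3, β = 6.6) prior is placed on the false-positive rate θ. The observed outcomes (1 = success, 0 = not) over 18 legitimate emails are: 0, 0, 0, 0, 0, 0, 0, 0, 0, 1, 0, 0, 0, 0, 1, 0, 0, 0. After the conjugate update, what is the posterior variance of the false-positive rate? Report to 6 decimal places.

0.006367

The Beta prior is conjugate to a Binomial/Bernoulli likelihood; the update adds successes to α and failures to β.
Posterior: Beta(α+k, β+n−k) = Beta(9.3+2, 6.6+16) = Beta(11.3, 22.6).
Var = αβ/((α+β)²(α+β+1)) = 11.3·22.6/(33.9²·34.9) = 0.006367.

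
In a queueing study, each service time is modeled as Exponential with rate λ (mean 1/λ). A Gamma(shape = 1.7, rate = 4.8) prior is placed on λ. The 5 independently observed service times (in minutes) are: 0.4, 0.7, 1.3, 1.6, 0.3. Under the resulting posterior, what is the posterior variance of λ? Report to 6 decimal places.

0.080908

With a Gamma(shape α, rate β) prior on the exponential rate λ, the posterior after n observations with total T = Σxᵢ is Gamma(α+n, β+T).
Sum of observations T = 4.3 minutes; n = 5.
Posterior: Gamma(1.7+5, 4.8+4.3) = Gamma(6.7, 9.1).
Var = α/β² = 0.080908.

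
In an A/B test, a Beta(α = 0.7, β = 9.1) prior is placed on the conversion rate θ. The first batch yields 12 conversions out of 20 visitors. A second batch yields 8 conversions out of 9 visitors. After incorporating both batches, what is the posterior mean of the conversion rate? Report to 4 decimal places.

0.5335

The Beta prior is conjugate to a Binomial/Bernoulli likelihood; the update adds successes to α and failures to β.
After batch 1: Beta(0.7+12, 9.1+8) = Beta(12.7, 17.1).
After batch 2: Beta(12.7+8, 17.1+1) = Beta(20.7, 18.1).
Posterior mean = α/(α+β) = 20.7/38.8 = 0.5335.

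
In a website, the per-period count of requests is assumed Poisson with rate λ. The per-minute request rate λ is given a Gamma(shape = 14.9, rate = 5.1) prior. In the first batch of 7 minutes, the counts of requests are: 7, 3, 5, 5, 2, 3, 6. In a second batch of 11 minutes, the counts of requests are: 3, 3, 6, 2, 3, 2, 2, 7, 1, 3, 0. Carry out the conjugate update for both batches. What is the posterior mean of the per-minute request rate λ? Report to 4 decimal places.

3.3723

With a Gamma(shape α, rate β) prior, the Poisson likelihood is conjugate: the posterior is Gamma(α + ΣXᵢ, β + n).
Batch 1: sum of counts S = 31 over n = 7 minutes.
After batch 1: Gamma(α+S, β+n) = Gamma(14.9+31, 5.1+7) = Gamma(45.9, 12.1).
Batch 2: sum of counts S = 32 over n = 11 minutes.
After batch 2: Gamma(α+S, β+n) = Gamma(45.9+32, 12.1+11) = Gamma(77.9, 23.1).
Posterior mean = α/β = 77.9/23.1 = 3.3723.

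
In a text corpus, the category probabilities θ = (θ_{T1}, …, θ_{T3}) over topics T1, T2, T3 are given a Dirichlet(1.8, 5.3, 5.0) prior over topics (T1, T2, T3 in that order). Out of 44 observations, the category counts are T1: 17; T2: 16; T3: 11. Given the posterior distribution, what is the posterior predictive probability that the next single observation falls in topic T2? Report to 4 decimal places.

0.3797

The Dirichlet prior is conjugate to the Multinomial likelihood: each posterior αⱼ = prior αⱼ + observed count nⱼ.
Posterior concentration: (18.8, 21.3, 16.0), total = 56.1.
P(next = T2 | data) = α_{T2}/Σα = 0.3797.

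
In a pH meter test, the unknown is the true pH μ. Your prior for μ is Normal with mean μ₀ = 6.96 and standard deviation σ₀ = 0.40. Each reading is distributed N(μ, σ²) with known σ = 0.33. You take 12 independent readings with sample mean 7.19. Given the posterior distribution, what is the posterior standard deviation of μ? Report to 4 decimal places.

0.0927

For Normal data with known variance σ², a Normal(μ₀, σ₀²) prior on μ is conjugate. Posterior precision = 1/σ₀² + n/σ²; posterior mean is the precision-weighted average of μ₀ and x̄.
σ₀² = 0.40² = 0.16, σ² = 0.33² = 0.1089; σ² + n·σ₀² = 0.1089 + 12·0.16 = 2.0289.
Posterior precision = 1/σ₀² + n/σ² = 1/0.16 + 12/0.1089 = (σ² + n·σ₀²)/(σ₀²σ²) = 2.0289/(0.16·0.1089); posterior variance σₙ² = σ₀²σ²/(σ² + n·σ₀²) = 0.16·0.1089/2.0289 = 0.008588.
Posterior SD = √σₙ² = √(0.16·0.1089/2.0289) = 0.0927.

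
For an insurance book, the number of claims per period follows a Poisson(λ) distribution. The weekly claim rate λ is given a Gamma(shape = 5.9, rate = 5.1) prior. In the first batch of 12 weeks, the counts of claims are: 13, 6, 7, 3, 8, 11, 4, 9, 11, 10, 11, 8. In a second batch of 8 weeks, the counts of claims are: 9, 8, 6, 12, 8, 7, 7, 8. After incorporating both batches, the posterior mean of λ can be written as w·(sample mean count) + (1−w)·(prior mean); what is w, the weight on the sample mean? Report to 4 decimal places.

With a Gamma(shape α, rate β) prior, the Poisson likelihood is conjugate: the posterior is Gamma(α + ΣXᵢ, β + n).
Total number of weeks: n = 12 + 8 = 20.
Posterior mean = (α₀+S)/(β₀+n) = [n/(β₀+n)]·(S/n) + [β₀/(β₀+n)]·(α₀/β₀), so only n and β₀ enter the weight.
Weight on data w = n/(β₀+n) = 20/(5.1+20) = 20/25.1 = 0.7968.

0.7968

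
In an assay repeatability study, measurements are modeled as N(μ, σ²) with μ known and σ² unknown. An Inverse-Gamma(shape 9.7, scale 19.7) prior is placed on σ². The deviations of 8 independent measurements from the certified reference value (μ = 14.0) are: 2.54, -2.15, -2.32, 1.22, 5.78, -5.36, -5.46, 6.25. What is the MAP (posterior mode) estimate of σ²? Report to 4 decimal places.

With known mean μ and an Inverse-Gamma(α, β) prior on σ², the Normal likelihood is conjugate: posterior is Inv-Gamma(α + n/2, β + Σ(xᵢ−μ)²/2).
Σ(xᵢ−μ)² = (2.54)² + (-2.15)² + (-2.32)² + (1.22)² + (5.78)² + (-5.36)² + (-5.46)² + (6.25)² = 148.9570.
Posterior: Inv-Gamma(9.7 + 8/2, 19.7 + 148.9570/2) = Inv-Gamma(13.70, 94.17850).
Mode = β/(α+1) = 94.17850/14.70 = 6.4067.

6.4067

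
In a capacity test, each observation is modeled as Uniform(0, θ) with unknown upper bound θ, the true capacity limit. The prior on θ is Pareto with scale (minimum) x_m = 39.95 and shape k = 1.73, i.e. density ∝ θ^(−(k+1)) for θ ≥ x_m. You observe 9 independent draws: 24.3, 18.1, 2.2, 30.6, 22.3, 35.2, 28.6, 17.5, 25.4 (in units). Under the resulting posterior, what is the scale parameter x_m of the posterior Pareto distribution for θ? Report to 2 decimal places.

A Pareto(scale x_m, shape k) prior on the upper bound θ of Uniform(0, θ) is conjugate: posterior is Pareto(max(x_m, max xᵢ), k + n).
Sample maximum = 35.2; prior scale x_m = 39.95 → posterior scale = max = 39.95.
Posterior shape = 1.73 + 9 = 10.73.
Posterior scale x_m = 39.95.

39.95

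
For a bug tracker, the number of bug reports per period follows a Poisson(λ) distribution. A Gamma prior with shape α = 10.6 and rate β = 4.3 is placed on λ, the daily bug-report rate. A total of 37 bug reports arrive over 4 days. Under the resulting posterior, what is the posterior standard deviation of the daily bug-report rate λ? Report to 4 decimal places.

0.8312

With a Gamma(shape α, rate β) prior, the Poisson likelihood is conjugate: the posterior is Gamma(α + ΣXᵢ, β + n).
Posterior: Gamma(α+S, β+n) = Gamma(10.6+37, 4.3+4) = Gamma(47.6, 8.3).
SD = √α/β = √47.6/8.3 = 0.8312.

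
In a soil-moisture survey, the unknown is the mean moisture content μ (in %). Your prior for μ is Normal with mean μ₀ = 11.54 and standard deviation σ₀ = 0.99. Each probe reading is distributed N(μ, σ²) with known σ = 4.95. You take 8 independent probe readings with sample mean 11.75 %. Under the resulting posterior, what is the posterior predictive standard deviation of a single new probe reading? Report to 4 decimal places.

5.0244

For Normal data with known variance σ², a Normal(μ₀, σ₀²) prior on μ is conjugate. Posterior precision = 1/σ₀² + n/σ²; posterior mean is the precision-weighted average of μ₀ and x̄.
σ₀² = 0.99² = 0.9801, σ² = 4.95² = 24.5025; σ² + n·σ₀² = 24.5025 + 8·0.9801 = 32.3433.
Posterior precision = 1/σ₀² + n/σ² = 1/0.9801 + 8/24.5025 = (σ² + n·σ₀²)/(σ₀²σ²) = 32.3433/(0.9801·24.5025); posterior variance σₙ² = σ₀²σ²/(σ² + n·σ₀²) = 0.9801·24.5025/32.3433 = 0.742500.
Predictive variance for one new observation = σₙ² + σ² = 0.9801·24.5025/32.3433 + 24.5025 = σ²·(σ₀² + 32.3433)/32.3433 = 24.5025·33.3234/32.3433 = 25.245000; SD = √(24.5025·33.3234/32.3433) = 5.0244.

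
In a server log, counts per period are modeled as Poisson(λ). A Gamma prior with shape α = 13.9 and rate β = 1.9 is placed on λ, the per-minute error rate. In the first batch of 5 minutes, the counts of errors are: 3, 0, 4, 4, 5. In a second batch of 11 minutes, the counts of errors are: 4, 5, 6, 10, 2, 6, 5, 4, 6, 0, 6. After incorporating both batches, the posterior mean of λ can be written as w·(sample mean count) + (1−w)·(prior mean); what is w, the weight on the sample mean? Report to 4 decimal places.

With a Gamma(shape α, rate β) prior, the Poisson likelihood is conjugate: the posterior is Gamma(α + ΣXᵢ, β + n).
Total number of minutes: n = 5 + 11 = 16.
Posterior mean = (α₀+S)/(β₀+n) = [n/(β₀+n)]·(S/n) + [β₀/(β₀+n)]·(α₀/β₀), so only n and β₀ enter the weight.
Weight on data w = n/(β₀+n) = 16/(1.9+16) = 16/17.9 = 0.8939.

0.8939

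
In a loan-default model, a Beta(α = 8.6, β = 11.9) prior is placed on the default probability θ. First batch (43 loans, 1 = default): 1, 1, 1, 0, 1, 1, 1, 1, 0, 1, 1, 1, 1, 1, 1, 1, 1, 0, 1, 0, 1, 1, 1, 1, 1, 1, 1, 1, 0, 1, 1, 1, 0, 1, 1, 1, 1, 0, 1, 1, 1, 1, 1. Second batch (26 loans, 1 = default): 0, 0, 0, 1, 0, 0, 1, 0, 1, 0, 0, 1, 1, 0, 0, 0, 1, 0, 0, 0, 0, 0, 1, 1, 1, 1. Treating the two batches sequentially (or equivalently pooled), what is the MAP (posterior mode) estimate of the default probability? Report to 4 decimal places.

The Beta prior is conjugate to a Binomial/Bernoulli likelihood; the update adds successes to α and failures to β.
After batch 1: Beta(8.6+36, 11.9+7) = Beta(44.6, 18.9).
After batch 2: Beta(44.6+10, 18.9+16) = Beta(54.6, 34.9).
Mode of Beta(a,b) for a,b>1 is (a−1)/(a+b−2) = 53.6/87.5 = 0.6126.

0.6126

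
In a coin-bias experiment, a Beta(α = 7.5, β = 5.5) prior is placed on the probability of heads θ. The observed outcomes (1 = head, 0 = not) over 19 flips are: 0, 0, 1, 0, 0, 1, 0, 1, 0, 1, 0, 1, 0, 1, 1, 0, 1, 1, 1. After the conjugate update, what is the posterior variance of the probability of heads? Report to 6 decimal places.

0.007509

The Beta prior is conjugate to a Binomial/Bernoulli likelihood; the update adds successes to α and failures to β.
Posterior: Beta(α+k, β+n−k) = Beta(7.5+10, 5.5+9) = Beta(17.5, 14.5).
Var = αβ/((α+β)²(α+β+1)) = 17.5·14.5/(32.0²·33.0) = 0.007509.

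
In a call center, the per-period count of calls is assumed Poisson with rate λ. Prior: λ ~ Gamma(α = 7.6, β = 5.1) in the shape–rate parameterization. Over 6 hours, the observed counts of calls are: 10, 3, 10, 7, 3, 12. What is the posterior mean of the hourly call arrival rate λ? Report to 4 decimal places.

4.7387

With a Gamma(shape α, rate β) prior, the Poisson likelihood is conjugate: the posterior is Gamma(α + ΣXᵢ, β + n).
Sum of counts S = 45 over n = 6 hours.
Posterior: Gamma(α+S, β+n) = Gamma(7.6+45, 5.1+6) = Gamma(52.6, 11.1).
Posterior mean = α/β = 52.6/11.1 = 4.7387.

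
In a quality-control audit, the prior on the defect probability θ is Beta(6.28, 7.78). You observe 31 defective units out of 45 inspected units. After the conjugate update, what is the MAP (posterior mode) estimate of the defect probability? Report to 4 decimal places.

0.6358

The Beta prior is conjugate to a Binomial/Bernoulli likelihood; the update adds successes to α and failures to β.
Posterior: Beta(α+k, β+n−k) = Beta(6.28+31, 7.78+14) = Beta(37.28, 21.78).
Mode of Beta(a,b) for a,b>1 is (a−1)/(a+b−2) = 36.28/57.06 = 0.6358.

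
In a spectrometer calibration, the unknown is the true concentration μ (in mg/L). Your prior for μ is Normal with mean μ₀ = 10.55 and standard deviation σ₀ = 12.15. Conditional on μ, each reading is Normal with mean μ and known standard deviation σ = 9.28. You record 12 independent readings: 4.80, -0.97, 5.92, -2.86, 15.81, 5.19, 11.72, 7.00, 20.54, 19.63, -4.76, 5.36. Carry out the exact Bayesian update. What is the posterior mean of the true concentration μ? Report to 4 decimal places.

7.4332

For Normal data with known variance σ², a Normal(μ₀, σ₀²) prior on μ is conjugate. Posterior precision = 1/σ₀² + n/σ²; posterior mean is the precision-weighted average of μ₀ and x̄.
Σxᵢ = 4.80 + (-0.97) + 5.92 + (-2.86) + 15.81 + 5.19 + 11.72 + 7.00 + 20.54 + 19.63 + (-4.76) + 5.36 = 87.38, so n·x̄ = 87.38.
σ₀² = 12.15² = 147.6225, σ² = 9.28² = 86.1184; σ² + n·σ₀² = 86.1184 + 12·147.6225 = 1857.5884.
Posterior mean = (μ₀/σ₀² + n·x̄/σ²)/(1/σ₀² + n/σ²) = (σ²·μ₀ + σ₀²·n·x̄)/(σ² + n·σ₀²) = (86.1184·10.55 + 147.6225·87.38)/1857.5884 = 13807.80317/1857.5884 = 7.4332.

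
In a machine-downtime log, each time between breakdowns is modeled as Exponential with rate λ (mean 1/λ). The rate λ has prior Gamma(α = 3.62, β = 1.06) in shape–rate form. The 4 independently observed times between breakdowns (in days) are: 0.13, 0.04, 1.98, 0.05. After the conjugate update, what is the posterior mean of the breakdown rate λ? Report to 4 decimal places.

With a Gamma(shape α, rate β) prior on the exponential rate λ, the posterior after n observations with total T = Σxᵢ is Gamma(α+n, β+T).
Sum of observations T = 2.20 days; n = 4.
Posterior: Gamma(3.62+4, 1.06+2.20) = Gamma(7.62, 3.26).
Posterior mean of λ = α/β = 7.62/3.26 = 2.3374.

2.3374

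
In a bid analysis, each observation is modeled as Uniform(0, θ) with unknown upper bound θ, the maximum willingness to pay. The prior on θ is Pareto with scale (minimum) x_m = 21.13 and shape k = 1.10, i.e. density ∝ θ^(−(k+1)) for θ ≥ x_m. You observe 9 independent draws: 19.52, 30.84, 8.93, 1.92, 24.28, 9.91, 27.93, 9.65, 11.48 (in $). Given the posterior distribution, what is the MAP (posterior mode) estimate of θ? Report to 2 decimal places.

30.84

A Pareto(scale x_m, shape k) prior on the upper bound θ of Uniform(0, θ) is conjugate: posterior is Pareto(max(x_m, max xᵢ), k + n).
Sample maximum = 30.84; prior scale x_m = 21.13 → posterior scale = max = 30.84.
Posterior shape = 1.10 + 9 = 10.10.
The Pareto density is decreasing on [x_m, ∞), so the mode is x_m = 30.84.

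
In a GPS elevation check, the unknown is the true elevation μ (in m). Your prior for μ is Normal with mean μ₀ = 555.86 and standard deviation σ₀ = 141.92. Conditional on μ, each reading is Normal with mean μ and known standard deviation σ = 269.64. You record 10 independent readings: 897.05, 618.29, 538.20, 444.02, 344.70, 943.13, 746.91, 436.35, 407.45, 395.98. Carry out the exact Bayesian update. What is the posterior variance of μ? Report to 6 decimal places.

5342.165606

For Normal data with known variance σ², a Normal(μ₀, σ₀²) prior on μ is conjugate. Posterior precision = 1/σ₀² + n/σ²; posterior mean is the precision-weighted average of μ₀ and x̄.
σ₀² = 141.92² = 20141.2864, σ² = 269.64² = 72705.7296; σ² + n·σ₀² = 72705.7296 + 10·20141.2864 = 274118.5936.
Posterior precision = 1/σ₀² + n/σ² = 1/20141.2864 + 10/72705.7296 = (σ² + n·σ₀²)/(σ₀²σ²) = 274118.5936/(20141.2864·72705.7296); posterior variance σₙ² = σ₀²σ²/(σ² + n·σ₀²) = 20141.2864·72705.7296/274118.5936 = 5342.165606.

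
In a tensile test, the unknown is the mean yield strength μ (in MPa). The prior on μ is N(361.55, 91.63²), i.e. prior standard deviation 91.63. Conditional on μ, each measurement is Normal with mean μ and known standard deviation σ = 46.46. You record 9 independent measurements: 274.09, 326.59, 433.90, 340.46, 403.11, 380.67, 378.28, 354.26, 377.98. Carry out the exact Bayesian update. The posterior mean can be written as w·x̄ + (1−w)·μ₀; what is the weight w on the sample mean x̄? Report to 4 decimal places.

0.9722

For Normal data with known variance σ², a Normal(μ₀, σ₀²) prior on μ is conjugate. Posterior precision = 1/σ₀² + n/σ²; posterior mean is the precision-weighted average of μ₀ and x̄.
σ₀² = 91.63² = 8396.0569, σ² = 46.46² = 2158.5316. Prior precision 1/σ₀² = 1/8396.0569; data precision n/σ² = 9/2158.5316.
w = (n/σ²)/(1/σ₀² + n/σ²) = n·σ₀²/(σ² + n·σ₀²) = 9·8396.0569/(2158.5316 + 9·8396.0569) = 75564.5121/77723.0437 = 0.9722.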